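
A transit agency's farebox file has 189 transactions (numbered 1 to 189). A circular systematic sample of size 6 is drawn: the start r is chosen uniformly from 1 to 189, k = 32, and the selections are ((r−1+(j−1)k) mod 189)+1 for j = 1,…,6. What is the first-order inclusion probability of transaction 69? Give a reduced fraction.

2/63

For each position j, as r ranges over 1…189 the j-th selection hits every transaction exactly once, so transaction 69 is selected for exactly 6 of the 189 starts.
Inclusion probability = 6/189 = 2/63.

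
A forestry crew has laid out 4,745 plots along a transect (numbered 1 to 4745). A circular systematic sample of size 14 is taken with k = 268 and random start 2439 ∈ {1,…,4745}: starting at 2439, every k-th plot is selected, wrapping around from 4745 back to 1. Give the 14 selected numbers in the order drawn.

Selection 1: 2439
Selection 2: 2439 + 268 = 2707
Selection 3: 2707 + 268 = 2975
Selection 4: 2975 + 268 = 3243
Selection 5: 3243 + 268 = 3511
Selection 6: 3511 + 268 = 3779
Selection 7: 3779 + 268 = 4047
Selection 8: 4047 + 268 = 4315
Selection 9: 4315 + 268 = 4583
Selection 10: 4583 + 268 = 4851 → 4851 − 4745 = 106
Selection 11: 106 + 268 = 374
Selection 12: 374 + 268 = 642
Selection 13: 642 + 268 = 910
Selection 14: 910 + 268 = 1178

2439, 2707, 2975, 3243, 3511, 3779, 4047, 4315, 4583, 106, 374, 642, 910, 1178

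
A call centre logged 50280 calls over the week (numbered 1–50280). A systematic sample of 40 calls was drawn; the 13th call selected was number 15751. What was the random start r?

k = 50280/40 = 1257
r = 15751 − (13−1)×1257 = 15751 − 15084 = 667

667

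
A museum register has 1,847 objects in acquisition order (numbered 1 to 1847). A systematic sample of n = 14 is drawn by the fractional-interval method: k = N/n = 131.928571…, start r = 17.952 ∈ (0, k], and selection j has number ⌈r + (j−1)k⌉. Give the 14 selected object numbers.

18, 150, 282, 414, 546, 678, 810, 942, 1074, 1206, 1338, 1470, 1602, 1734

j=1: r + 0k = 17.952 → ⌈·⌉ = 18
j=2: r + 1k = 149.880571… → ⌈·⌉ = 150
j=3: r + 2k = 281.809142… → ⌈·⌉ = 282
j=4: r + 3k = 413.737714… → ⌈·⌉ = 414
j=5: r + 4k = 545.666285… → ⌈·⌉ = 546
j=6: r + 5k = 677.594857… → ⌈·⌉ = 678
j=7: r + 6k = 809.523428… → ⌈·⌉ = 810
j=8: r + 7k = 941.452 → ⌈·⌉ = 942
j=9: r + 8k = 1073.380571… → ⌈·⌉ = 1074
j=10: r + 9k = 1205.309142… → ⌈·⌉ = 1206
j=11: r + 10k = 1337.237714… → ⌈·⌉ = 1338
j=12: r + 11k = 1469.166285… → ⌈·⌉ = 1470
j=13: r + 12k = 1601.094857… → ⌈·⌉ = 1602
j=14: r + 13k = 1733.023428… → ⌈·⌉ = 1734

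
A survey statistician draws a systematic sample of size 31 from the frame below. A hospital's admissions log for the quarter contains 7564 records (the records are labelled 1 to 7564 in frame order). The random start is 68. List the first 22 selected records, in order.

k = N/n = 7564/31 = 244
record 1: 68
record 2: 68 + 244 = 312
record 3: 312 + 244 = 556
record 4: 556 + 244 = 800
record 5: 800 + 244 = 1044
record 6: 1044 + 244 = 1288
record 7: 1288 + 244 = 1532
record 8: 1532 + 244 = 1776
record 9: 1776 + 244 = 2020
record 10: 2020 + 244 = 2264
record 11: 2264 + 244 = 2508
record 12: 2508 + 244 = 2752
record 13: 2752 + 244 = 2996
record 14: 2996 + 244 = 3240
record 15: 3240 + 244 = 3484
record 16: 3484 + 244 = 3728
record 17: 3728 + 244 = 3972
record 18: 3972 + 244 = 4216
record 19: 4216 + 244 = 4460
record 20: 4460 + 244 = 4704
record 21: 4704 + 244 = 4948
record 22: 4948 + 244 = 5192

68, 312, 556, 800, 1044, 1288, 1532, 1776, 2020, 2264, 2508, 2752, 2996, 3240, 3484, 3728, 3972, 4216, 4460, 4704, 4948, 5192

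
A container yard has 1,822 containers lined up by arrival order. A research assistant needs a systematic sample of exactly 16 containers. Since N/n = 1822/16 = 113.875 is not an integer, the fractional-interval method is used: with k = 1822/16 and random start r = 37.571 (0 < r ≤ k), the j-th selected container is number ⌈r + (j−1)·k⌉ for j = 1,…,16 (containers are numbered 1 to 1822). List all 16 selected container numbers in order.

j=1: r + 0k = 37.571 → ⌈·⌉ = 38
j=2: r + 1k = 151.446 → ⌈·⌉ = 152
j=3: r + 2k = 265.321 → ⌈·⌉ = 266
j=4: r + 3k = 379.196 → ⌈·⌉ = 380
j=5: r + 4k = 493.071 → ⌈·⌉ = 494
j=6: r + 5k = 606.946 → ⌈·⌉ = 607
j=7: r + 6k = 720.821 → ⌈·⌉ = 721
j=8: r + 7k = 834.696 → ⌈·⌉ = 835
j=9: r + 8k = 948.571 → ⌈·⌉ = 949
j=10: r + 9k = 1062.446 → ⌈·⌉ = 1063
j=11: r + 10k = 1176.321 → ⌈·⌉ = 1177
j=12: r + 11k = 1290.196 → ⌈·⌉ = 1291
j=13: r + 12k = 1404.071 → ⌈·⌉ = 1405
j=14: r + 13k = 1517.946 → ⌈·⌉ = 1518
j=15: r + 14k = 1631.821 → ⌈·⌉ = 1632
j=16: r + 15k = 1745.696 → ⌈·⌉ = 1746

38, 152, 266, 380, 494, 607, 721, 835, 949, 1063, 1177, 1291, 1405, 1518, 1632, 1746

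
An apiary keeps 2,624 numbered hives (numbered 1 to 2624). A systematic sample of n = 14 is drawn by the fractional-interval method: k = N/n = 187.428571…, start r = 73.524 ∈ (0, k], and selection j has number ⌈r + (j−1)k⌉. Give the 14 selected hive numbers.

74, 261, 449, 636, 824, 1011, 1199, 1386, 1573, 1761, 1948, 2136, 2323, 2511

j=1: r + 0k = 73.524 → ⌈·⌉ = 74
j=2: r + 1k = 260.952571… → ⌈·⌉ = 261
j=3: r + 2k = 448.381142… → ⌈·⌉ = 449
j=4: r + 3k = 635.809714… → ⌈·⌉ = 636
j=5: r + 4k = 823.238285… → ⌈·⌉ = 824
j=6: r + 5k = 1010.666857… → ⌈·⌉ = 1011
j=7: r + 6k = 1198.095428… → ⌈·⌉ = 1199
j=8: r + 7k = 1385.524 → ⌈·⌉ = 1386
j=9: r + 8k = 1572.952571… → ⌈·⌉ = 1573
j=10: r + 9k = 1760.381142… → ⌈·⌉ = 1761
j=11: r + 10k = 1947.809714… → ⌈·⌉ = 1948
j=12: r + 11k = 2135.238285… → ⌈·⌉ = 2136
j=13: r + 12k = 2322.666857… → ⌈·⌉ = 2323
j=14: r + 13k = 2510.095428… → ⌈·⌉ = 2511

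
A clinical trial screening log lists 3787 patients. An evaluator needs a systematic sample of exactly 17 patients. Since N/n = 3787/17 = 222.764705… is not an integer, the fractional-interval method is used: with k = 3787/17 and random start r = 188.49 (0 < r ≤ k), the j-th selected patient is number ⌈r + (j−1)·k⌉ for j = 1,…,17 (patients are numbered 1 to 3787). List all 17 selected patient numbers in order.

189, 412, 635, 857, 1080, 1303, 1526, 1748, 1971, 2194, 2417, 2639, 2862, 3085, 3308, 3530, 3753

j=1: r + 0k = 188.49 → ⌈·⌉ = 189
j=2: r + 1k = 411.254705… → ⌈·⌉ = 412
j=3: r + 2k = 634.019411… → ⌈·⌉ = 635
j=4: r + 3k = 856.784117… → ⌈·⌉ = 857
j=5: r + 4k = 1079.548823… → ⌈·⌉ = 1080
j=6: r + 5k = 1302.313529… → ⌈·⌉ = 1303
j=7: r + 6k = 1525.078235… → ⌈·⌉ = 1526
j=8: r + 7k = 1747.842941… → ⌈·⌉ = 1748
j=9: r + 8k = 1970.607647… → ⌈·⌉ = 1971
j=10: r + 9k = 2193.372352… → ⌈·⌉ = 2194
j=11: r + 10k = 2416.137058… → ⌈·⌉ = 2417
j=12: r + 11k = 2638.901764… → ⌈·⌉ = 2639
j=13: r + 12k = 2861.666470… → ⌈·⌉ = 2862
j=14: r + 13k = 3084.431176… → ⌈·⌉ = 3085
j=15: r + 14k = 3307.195882… → ⌈·⌉ = 3308
j=16: r + 15k = 3529.960588… → ⌈·⌉ = 3530
j=17: r + 16k = 3752.725294… → ⌈·⌉ = 3753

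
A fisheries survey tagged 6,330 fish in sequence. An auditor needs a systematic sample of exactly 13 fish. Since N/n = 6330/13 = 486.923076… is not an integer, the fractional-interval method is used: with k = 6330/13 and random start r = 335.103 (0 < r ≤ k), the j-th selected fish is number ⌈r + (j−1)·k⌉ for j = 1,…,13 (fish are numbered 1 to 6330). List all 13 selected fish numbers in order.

336, 823, 1309, 1796, 2283, 2770, 3257, 3744, 4231, 4718, 5205, 5692, 6179

j=1: r + 0k = 335.103 → ⌈·⌉ = 336
j=2: r + 1k = 822.026076… → ⌈·⌉ = 823
j=3: r + 2k = 1308.949153… → ⌈·⌉ = 1309
j=4: r + 3k = 1795.872230… → ⌈·⌉ = 1796
j=5: r + 4k = 2282.795307… → ⌈·⌉ = 2283
j=6: r + 5k = 2769.718384… → ⌈·⌉ = 2770
j=7: r + 6k = 3256.641461… → ⌈·⌉ = 3257
j=8: r + 7k = 3743.564538… → ⌈·⌉ = 3744
j=9: r + 8k = 4230.487615… → ⌈·⌉ = 4231
j=10: r + 9k = 4717.410692… → ⌈·⌉ = 4718
j=11: r + 10k = 5204.333769… → ⌈·⌉ = 5205
j=12: r + 11k = 5691.256846… → ⌈·⌉ = 5692
j=13: r + 12k = 6178.179923… → ⌈·⌉ = 6179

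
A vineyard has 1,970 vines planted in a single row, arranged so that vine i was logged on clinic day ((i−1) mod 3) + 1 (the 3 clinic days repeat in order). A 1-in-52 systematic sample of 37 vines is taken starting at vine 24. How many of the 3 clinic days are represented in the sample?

3

Consecutive selections differ by k = 52, so their clinic day numbers differ by 52 mod 3 = 1.
gcd(52, 3) = 1, so the sample visits 3/1 = 3 distinct residues mod 3.
Start 24 is clinic day 3; the clinic days hit are 1, 2, 3.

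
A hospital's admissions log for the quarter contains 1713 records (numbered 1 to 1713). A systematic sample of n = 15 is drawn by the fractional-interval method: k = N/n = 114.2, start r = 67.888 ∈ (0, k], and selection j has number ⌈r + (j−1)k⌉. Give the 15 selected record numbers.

j=1: r + 0k = 67.888 → ⌈·⌉ = 68
j=2: r + 1k = 182.088 → ⌈·⌉ = 183
j=3: r + 2k = 296.288 → ⌈·⌉ = 297
j=4: r + 3k = 410.488 → ⌈·⌉ = 411
j=5: r + 4k = 524.688 → ⌈·⌉ = 525
j=6: r + 5k = 638.888 → ⌈·⌉ = 639
j=7: r + 6k = 753.088 → ⌈·⌉ = 754
j=8: r + 7k = 867.288 → ⌈·⌉ = 868
j=9: r + 8k = 981.488 → ⌈·⌉ = 982
j=10: r + 9k = 1095.688 → ⌈·⌉ = 1096
j=11: r + 10k = 1209.888 → ⌈·⌉ = 1210
j=12: r + 11k = 1324.088 → ⌈·⌉ = 1325
j=13: r + 12k = 1438.288 → ⌈·⌉ = 1439
j=14: r + 13k = 1552.488 → ⌈·⌉ = 1553
j=15: r + 14k = 1666.688 → ⌈·⌉ = 1667

68, 183, 297, 411, 525, 639, 754, 868, 982, 1096, 1210, 1325, 1439, 1553, 1667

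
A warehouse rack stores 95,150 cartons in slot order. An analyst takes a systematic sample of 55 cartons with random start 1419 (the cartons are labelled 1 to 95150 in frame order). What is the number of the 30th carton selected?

51589

k = 95150/55 = 1730
30th selection = r + (30−1)·k = 1419 + 29×1730 = 1419 + 50170 = 51589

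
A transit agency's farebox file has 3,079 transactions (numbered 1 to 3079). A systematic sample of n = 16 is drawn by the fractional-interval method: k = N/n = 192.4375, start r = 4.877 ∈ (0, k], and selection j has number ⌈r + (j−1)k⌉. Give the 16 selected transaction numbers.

5, 198, 390, 583, 775, 968, 1160, 1352, 1545, 1737, 1930, 2122, 2315, 2507, 2700, 2892

j=1: r + 0k = 4.877 → ⌈·⌉ = 5
j=2: r + 1k = 197.3145 → ⌈·⌉ = 198
j=3: r + 2k = 389.752 → ⌈·⌉ = 390
j=4: r + 3k = 582.1895 → ⌈·⌉ = 583
j=5: r + 4k = 774.627 → ⌈·⌉ = 775
j=6: r + 5k = 967.0645 → ⌈·⌉ = 968
j=7: r + 6k = 1159.502 → ⌈·⌉ = 1160
j=8: r + 7k = 1351.9395 → ⌈·⌉ = 1352
j=9: r + 8k = 1544.377 → ⌈·⌉ = 1545
j=10: r + 9k = 1736.8145 → ⌈·⌉ = 1737
j=11: r + 10k = 1929.252 → ⌈·⌉ = 1930
j=12: r + 11k = 2121.6895 → ⌈·⌉ = 2122
j=13: r + 12k = 2314.127 → ⌈·⌉ = 2315
j=14: r + 13k = 2506.5645 → ⌈·⌉ = 2507
j=15: r + 14k = 2699.002 → ⌈·⌉ = 2700
j=16: r + 15k = 2891.4395 → ⌈·⌉ = 2892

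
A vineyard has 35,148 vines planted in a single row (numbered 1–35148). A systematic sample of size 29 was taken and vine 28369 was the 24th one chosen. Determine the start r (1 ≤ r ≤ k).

k = 35148/29 = 1212
r = 28369 − (24−1)×1212 = 28369 − 27876 = 493

493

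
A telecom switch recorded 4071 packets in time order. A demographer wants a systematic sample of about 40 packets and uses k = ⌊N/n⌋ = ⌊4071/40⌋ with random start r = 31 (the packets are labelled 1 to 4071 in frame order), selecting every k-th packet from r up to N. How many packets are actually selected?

k = ⌊4071/40⌋ = 101
Achieved size = ⌊(4071 − 31)/101⌋ + 1 = ⌊4040/101⌋ + 1 = 40 + 1 = 41
(last selection: 31 + 40×101 = 4071 ≤ 4071; next would be 4172 > 4071)

41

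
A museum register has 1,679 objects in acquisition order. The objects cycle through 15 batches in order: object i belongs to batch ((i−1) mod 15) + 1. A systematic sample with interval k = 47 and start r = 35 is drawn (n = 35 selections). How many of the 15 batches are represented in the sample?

Consecutive selections differ by k = 47, so their batch numbers differ by 47 mod 15 = 2.
gcd(47, 15) = 1, so the sample visits 15/1 = 15 distinct residues mod 15.
Start 35 is batch 5; the batches hit are 1, 2, 3, 4, 5, 6, 7, 8, 9, 10, 11, 12, 13, 14, 15.

15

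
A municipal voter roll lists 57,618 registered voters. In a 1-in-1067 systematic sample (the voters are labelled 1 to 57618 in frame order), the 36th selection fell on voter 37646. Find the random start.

k = 1067
r = 37646 − (36−1)×1067 = 37646 − 37345 = 301

301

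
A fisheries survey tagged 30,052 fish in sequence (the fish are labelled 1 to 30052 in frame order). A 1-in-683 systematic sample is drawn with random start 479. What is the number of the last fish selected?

k = 683
44th selection = r + (44−1)·k = 479 + 43×683 = 479 + 29369 = 29848

29848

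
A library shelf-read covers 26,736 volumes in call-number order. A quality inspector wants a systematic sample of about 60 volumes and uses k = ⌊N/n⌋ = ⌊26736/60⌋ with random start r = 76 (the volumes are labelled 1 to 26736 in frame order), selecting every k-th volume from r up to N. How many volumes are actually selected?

60

k = ⌊26736/60⌋ = 445
Achieved size = ⌊(26736 − 76)/445⌋ + 1 = ⌊26660/445⌋ + 1 = 59 + 1 = 60
(last selection: 76 + 59×445 = 26331 ≤ 26736; next would be 26776 > 26736)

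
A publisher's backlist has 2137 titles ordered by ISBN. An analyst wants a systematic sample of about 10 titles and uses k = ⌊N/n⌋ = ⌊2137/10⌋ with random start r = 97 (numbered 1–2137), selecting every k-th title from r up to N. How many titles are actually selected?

10

k = ⌊2137/10⌋ = 213
Achieved size = ⌊(2137 − 97)/213⌋ + 1 = ⌊2040/213⌋ + 1 = 9 + 1 = 10
(last selection: 97 + 9×213 = 2014 ≤ 2137; next would be 2227 > 2137)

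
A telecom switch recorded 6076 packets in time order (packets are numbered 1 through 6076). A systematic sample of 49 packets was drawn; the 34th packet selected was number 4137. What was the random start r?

k = 6076/49 = 124
r = 4137 − (34−1)×124 = 4137 − 4092 = 45

45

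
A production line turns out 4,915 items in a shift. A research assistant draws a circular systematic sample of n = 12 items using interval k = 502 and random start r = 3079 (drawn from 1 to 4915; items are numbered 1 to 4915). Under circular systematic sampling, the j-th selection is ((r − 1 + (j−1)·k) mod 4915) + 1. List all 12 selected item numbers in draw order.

3079, 3581, 4083, 4585, 172, 674, 1176, 1678, 2180, 2682, 3184, 3686

Selection 1: 3079
Selection 2: 3079 + 502 = 3581
Selection 3: 3581 + 502 = 4083
Selection 4: 4083 + 502 = 4585
Selection 5: 4585 + 502 = 5087 → 5087 − 4915 = 172
Selection 6: 172 + 502 = 674
Selection 7: 674 + 502 = 1176
Selection 8: 1176 + 502 = 1678
Selection 9: 1678 + 502 = 2180
Selection 10: 2180 + 502 = 2682
Selection 11: 2682 + 502 = 3184
Selection 12: 3184 + 502 = 3686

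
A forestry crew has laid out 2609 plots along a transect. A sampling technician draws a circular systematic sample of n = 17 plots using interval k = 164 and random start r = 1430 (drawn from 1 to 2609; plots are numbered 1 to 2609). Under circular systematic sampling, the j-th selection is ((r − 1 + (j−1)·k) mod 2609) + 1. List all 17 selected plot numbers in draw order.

Selection 1: 1430
Selection 2: 1430 + 164 = 1594
Selection 3: 1594 + 164 = 1758
Selection 4: 1758 + 164 = 1922
Selection 5: 1922 + 164 = 2086
Selection 6: 2086 + 164 = 2250
Selection 7: 2250 + 164 = 2414
Selection 8: 2414 + 164 = 2578
Selection 9: 2578 + 164 = 2742 → 2742 − 2609 = 133
Selection 10: 133 + 164 = 297
Selection 11: 297 + 164 = 461
Selection 12: 461 + 164 = 625
Selection 13: 625 + 164 = 789
Selection 14: 789 + 164 = 953
Selection 15: 953 + 164 = 1117
Selection 16: 1117 + 164 = 1281
Selection 17: 1281 + 164 = 1445

1430, 1594, 1758, 1922, 2086, 2250, 2414, 2578, 133, 297, 461, 625, 789, 953, 1117, 1281, 1445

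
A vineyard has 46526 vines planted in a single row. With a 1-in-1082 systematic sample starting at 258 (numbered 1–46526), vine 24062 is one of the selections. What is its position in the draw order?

23

k = 1082
position = (24062 − 258)/1082 + 1 = 23804/1082 + 1 = 22 + 1 = 23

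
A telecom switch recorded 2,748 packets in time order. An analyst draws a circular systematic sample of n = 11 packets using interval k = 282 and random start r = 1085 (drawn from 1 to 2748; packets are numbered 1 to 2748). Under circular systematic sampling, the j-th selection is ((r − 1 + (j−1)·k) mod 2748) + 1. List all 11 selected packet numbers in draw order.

1085, 1367, 1649, 1931, 2213, 2495, 29, 311, 593, 875, 1157

Selection 1: 1085
Selection 2: 1085 + 282 = 1367
Selection 3: 1367 + 282 = 1649
Selection 4: 1649 + 282 = 1931
Selection 5: 1931 + 282 = 2213
Selection 6: 2213 + 282 = 2495
Selection 7: 2495 + 282 = 2777 → 2777 − 2748 = 29
Selection 8: 29 + 282 = 311
Selection 9: 311 + 282 = 593
Selection 10: 593 + 282 = 875
Selection 11: 875 + 282 = 1157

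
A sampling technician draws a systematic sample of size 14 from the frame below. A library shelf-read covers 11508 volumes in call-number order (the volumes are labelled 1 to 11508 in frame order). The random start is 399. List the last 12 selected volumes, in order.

k = N/n = 11508/14 = 822
3rd selection = 399 + 2×822 = 2043
4th: 2043 + 822 = 2865
5th: 2865 + 822 = 3687
6th: 3687 + 822 = 4509
7th: 4509 + 822 = 5331
8th: 5331 + 822 = 6153
9th: 6153 + 822 = 6975
10th: 6975 + 822 = 7797
11th: 7797 + 822 = 8619
12th: 8619 + 822 = 9441
13th: 9441 + 822 = 10263
14th: 10263 + 822 = 11085

2043, 2865, 3687, 4509, 5331, 6153, 6975, 7797, 8619, 9441, 10263, 11085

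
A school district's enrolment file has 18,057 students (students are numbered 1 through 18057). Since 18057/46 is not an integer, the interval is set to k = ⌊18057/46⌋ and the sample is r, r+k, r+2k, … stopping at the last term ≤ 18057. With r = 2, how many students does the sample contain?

47

k = ⌊18057/46⌋ = 392
Achieved size = ⌊(18057 − 2)/392⌋ + 1 = ⌊18055/392⌋ + 1 = 46 + 1 = 47
(last selection: 2 + 46×392 = 18034 ≤ 18057; next would be 18426 > 18057)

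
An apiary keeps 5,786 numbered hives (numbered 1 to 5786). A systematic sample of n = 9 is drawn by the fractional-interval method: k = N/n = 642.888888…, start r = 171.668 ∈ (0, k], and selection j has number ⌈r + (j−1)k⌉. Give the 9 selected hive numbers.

j=1: r + 0k = 171.668 → ⌈·⌉ = 172
j=2: r + 1k = 814.556888… → ⌈·⌉ = 815
j=3: r + 2k = 1457.445777… → ⌈·⌉ = 1458
j=4: r + 3k = 2100.334666… → ⌈·⌉ = 2101
j=5: r + 4k = 2743.223555… → ⌈·⌉ = 2744
j=6: r + 5k = 3386.112444… → ⌈·⌉ = 3387
j=7: r + 6k = 4029.001333… → ⌈·⌉ = 4030
j=8: r + 7k = 4671.890222… → ⌈·⌉ = 4672
j=9: r + 8k = 5314.779111… → ⌈·⌉ = 5315

172, 815, 1458, 2101, 2744, 3387, 4030, 4672, 5315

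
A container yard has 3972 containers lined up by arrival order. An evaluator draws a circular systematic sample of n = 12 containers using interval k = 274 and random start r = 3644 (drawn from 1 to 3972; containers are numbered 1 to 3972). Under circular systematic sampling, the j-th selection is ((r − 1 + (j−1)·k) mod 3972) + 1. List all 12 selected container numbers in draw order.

Selection 1: 3644
Selection 2: 3644 + 274 = 3918
Selection 3: 3918 + 274 = 4192 → 4192 − 3972 = 220
Selection 4: 220 + 274 = 494
Selection 5: 494 + 274 = 768
Selection 6: 768 + 274 = 1042
Selection 7: 1042 + 274 = 1316
Selection 8: 1316 + 274 = 1590
Selection 9: 1590 + 274 = 1864
Selection 10: 1864 + 274 = 2138
Selection 11: 2138 + 274 = 2412
Selection 12: 2412 + 274 = 2686

3644, 3918, 220, 494, 768, 1042, 1316, 1590, 1864, 2138, 2412, 2686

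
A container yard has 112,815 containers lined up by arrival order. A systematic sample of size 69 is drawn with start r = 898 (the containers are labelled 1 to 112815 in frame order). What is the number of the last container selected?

k = 112815/69 = 1635
69th selection = r + (69−1)·k = 898 + 68×1635 = 898 + 111180 = 112078

112078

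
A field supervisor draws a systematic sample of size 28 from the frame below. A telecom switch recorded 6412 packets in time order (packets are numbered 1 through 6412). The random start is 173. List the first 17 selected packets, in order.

k = N/n = 6412/28 = 229
packet 1: 173
packet 2: 173 + 229 = 402
packet 3: 402 + 229 = 631
packet 4: 631 + 229 = 860
packet 5: 860 + 229 = 1089
packet 6: 1089 + 229 = 1318
packet 7: 1318 + 229 = 1547
packet 8: 1547 + 229 = 1776
packet 9: 1776 + 229 = 2005
packet 10: 2005 + 229 = 2234
packet 11: 2234 + 229 = 2463
packet 12: 2463 + 229 = 2692
packet 13: 2692 + 229 = 2921
packet 14: 2921 + 229 = 3150
packet 15: 3150 + 229 = 3379
packet 16: 3379 + 229 = 3608
packet 17: 3608 + 229 = 3837

173, 402, 631, 860, 1089, 1318, 1547, 1776, 2005, 2234, 2463, 2692, 2921, 3150, 3379, 3608, 3837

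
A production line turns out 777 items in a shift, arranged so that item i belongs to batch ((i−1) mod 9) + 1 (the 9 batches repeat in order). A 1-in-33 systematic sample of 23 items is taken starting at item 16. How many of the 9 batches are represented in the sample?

Consecutive selections differ by k = 33, so their batch numbers differ by 33 mod 9 = 6.
gcd(33, 9) = 3, so the sample visits 9/3 = 3 distinct residues mod 9.
Start 16 is batch 7; the batches hit are 1, 4, 7.

3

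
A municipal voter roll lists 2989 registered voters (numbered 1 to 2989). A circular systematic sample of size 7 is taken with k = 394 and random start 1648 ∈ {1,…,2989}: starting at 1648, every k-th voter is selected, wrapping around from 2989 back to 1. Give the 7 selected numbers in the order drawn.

1648, 2042, 2436, 2830, 235, 629, 1023

Selection 1: 1648
Selection 2: 1648 + 394 = 2042
Selection 3: 2042 + 394 = 2436
Selection 4: 2436 + 394 = 2830
Selection 5: 2830 + 394 = 3224 → 3224 − 2989 = 235
Selection 6: 235 + 394 = 629
Selection 7: 629 + 394 = 1023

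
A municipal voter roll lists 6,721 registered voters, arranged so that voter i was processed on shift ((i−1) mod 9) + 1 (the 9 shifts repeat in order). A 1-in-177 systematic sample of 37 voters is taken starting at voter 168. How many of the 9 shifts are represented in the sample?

3

Consecutive selections differ by k = 177, so their shift numbers differ by 177 mod 9 = 6.
gcd(177, 9) = 3, so the sample visits 9/3 = 3 distinct residues mod 9.
Start 168 is shift 6; the shifts hit are 3, 6, 9.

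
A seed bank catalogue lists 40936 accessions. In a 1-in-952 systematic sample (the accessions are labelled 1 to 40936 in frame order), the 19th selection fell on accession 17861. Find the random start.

725

k = 952
r = 17861 − (19−1)×952 = 17861 − 17136 = 725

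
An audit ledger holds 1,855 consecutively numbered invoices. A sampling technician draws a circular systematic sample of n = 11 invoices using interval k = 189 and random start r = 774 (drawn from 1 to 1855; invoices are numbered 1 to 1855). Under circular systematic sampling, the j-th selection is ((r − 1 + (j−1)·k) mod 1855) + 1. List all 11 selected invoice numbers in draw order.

774, 963, 1152, 1341, 1530, 1719, 53, 242, 431, 620, 809

Selection 1: 774
Selection 2: 774 + 189 = 963
Selection 3: 963 + 189 = 1152
Selection 4: 1152 + 189 = 1341
Selection 5: 1341 + 189 = 1530
Selection 6: 1530 + 189 = 1719
Selection 7: 1719 + 189 = 1908 → 1908 − 1855 = 53
Selection 8: 53 + 189 = 242
Selection 9: 242 + 189 = 431
Selection 10: 431 + 189 = 620
Selection 11: 620 + 189 = 809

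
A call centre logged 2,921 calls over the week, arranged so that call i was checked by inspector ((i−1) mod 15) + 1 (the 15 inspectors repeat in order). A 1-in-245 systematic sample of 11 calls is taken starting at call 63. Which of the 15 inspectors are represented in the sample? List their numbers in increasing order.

3, 8, 13

Consecutive selections differ by k = 245, so their inspector numbers differ by 245 mod 15 = 5.
gcd(245, 15) = 5, so the sample visits 15/5 = 3 distinct residues mod 15.
Start 63 is inspector 3; the inspectors hit are 3, 8, 13.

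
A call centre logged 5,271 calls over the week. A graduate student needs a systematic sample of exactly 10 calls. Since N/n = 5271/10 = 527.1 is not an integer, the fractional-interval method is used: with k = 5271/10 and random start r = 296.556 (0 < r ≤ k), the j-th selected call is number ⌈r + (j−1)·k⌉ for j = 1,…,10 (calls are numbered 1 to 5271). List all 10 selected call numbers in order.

j=1: r + 0k = 296.556 → ⌈·⌉ = 297
j=2: r + 1k = 823.656 → ⌈·⌉ = 824
j=3: r + 2k = 1350.756 → ⌈·⌉ = 1351
j=4: r + 3k = 1877.856 → ⌈·⌉ = 1878
j=5: r + 4k = 2404.956 → ⌈·⌉ = 2405
j=6: r + 5k = 2932.056 → ⌈·⌉ = 2933
j=7: r + 6k = 3459.156 → ⌈·⌉ = 3460
j=8: r + 7k = 3986.256 → ⌈·⌉ = 3987
j=9: r + 8k = 4513.356 → ⌈·⌉ = 4514
j=10: r + 9k = 5040.456 → ⌈·⌉ = 5041

297, 824, 1351, 1878, 2405, 2933, 3460, 3987, 4514, 5041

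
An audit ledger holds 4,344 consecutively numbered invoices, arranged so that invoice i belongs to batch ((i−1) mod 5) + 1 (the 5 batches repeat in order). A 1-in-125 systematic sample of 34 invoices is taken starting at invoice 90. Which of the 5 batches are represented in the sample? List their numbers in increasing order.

Consecutive selections differ by k = 125, so their batch numbers differ by 125 mod 5 = 0.
gcd(125, 5) = 5, so the sample visits 5/5 = 1 distinct residues mod 5.
Start 90 is batch 5; the batches hit are 5.

5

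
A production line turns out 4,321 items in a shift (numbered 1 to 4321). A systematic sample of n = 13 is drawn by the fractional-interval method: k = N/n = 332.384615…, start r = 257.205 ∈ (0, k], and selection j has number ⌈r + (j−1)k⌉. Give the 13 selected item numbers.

258, 590, 922, 1255, 1587, 1920, 2252, 2584, 2917, 3249, 3582, 3914, 4246

j=1: r + 0k = 257.205 → ⌈·⌉ = 258
j=2: r + 1k = 589.589615… → ⌈·⌉ = 590
j=3: r + 2k = 921.974230… → ⌈·⌉ = 922
j=4: r + 3k = 1254.358846… → ⌈·⌉ = 1255
j=5: r + 4k = 1586.743461… → ⌈·⌉ = 1587
j=6: r + 5k = 1919.128076… → ⌈·⌉ = 1920
j=7: r + 6k = 2251.512692… → ⌈·⌉ = 2252
j=8: r + 7k = 2583.897307… → ⌈·⌉ = 2584
j=9: r + 8k = 2916.281923… → ⌈·⌉ = 2917
j=10: r + 9k = 3248.666538… → ⌈·⌉ = 3249
j=11: r + 10k = 3581.051153… → ⌈·⌉ = 3582
j=12: r + 11k = 3913.435769… → ⌈·⌉ = 3914
j=13: r + 12k = 4245.820384… → ⌈·⌉ = 4246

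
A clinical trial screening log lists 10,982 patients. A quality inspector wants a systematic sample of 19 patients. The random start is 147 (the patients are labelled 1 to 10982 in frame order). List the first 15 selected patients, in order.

k = N/n = 10982/19 = 578
patient 1: 147
patient 2: 147 + 578 = 725
patient 3: 725 + 578 = 1303
patient 4: 1303 + 578 = 1881
patient 5: 1881 + 578 = 2459
patient 6: 2459 + 578 = 3037
patient 7: 3037 + 578 = 3615
patient 8: 3615 + 578 = 4193
patient 9: 4193 + 578 = 4771
patient 10: 4771 + 578 = 5349
patient 11: 5349 + 578 = 5927
patient 12: 5927 + 578 = 6505
patient 13: 6505 + 578 = 7083
patient 14: 7083 + 578 = 7661
patient 15: 7661 + 578 = 8239

147, 725, 1303, 1881, 2459, 3037, 3615, 4193, 4771, 5349, 5927, 6505, 7083, 7661, 8239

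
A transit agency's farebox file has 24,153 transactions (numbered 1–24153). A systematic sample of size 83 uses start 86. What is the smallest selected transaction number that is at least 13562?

13763

k = 24153/83 = 291
Steps past start: ⌈(13562 − 86)/291⌉ = ⌈13476/291⌉ = 47
Selected transaction: 86 + 47×291 = 13763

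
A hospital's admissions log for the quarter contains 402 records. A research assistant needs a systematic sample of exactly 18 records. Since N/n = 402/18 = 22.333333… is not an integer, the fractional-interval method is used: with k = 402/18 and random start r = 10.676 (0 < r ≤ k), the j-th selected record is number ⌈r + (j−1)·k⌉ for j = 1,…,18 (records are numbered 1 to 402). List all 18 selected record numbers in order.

11, 34, 56, 78, 101, 123, 145, 168, 190, 212, 235, 257, 279, 302, 324, 346, 369, 391

j=1: r + 0k = 10.676 → ⌈·⌉ = 11
j=2: r + 1k = 33.009333… → ⌈·⌉ = 34
j=3: r + 2k = 55.342666… → ⌈·⌉ = 56
j=4: r + 3k = 77.676 → ⌈·⌉ = 78
j=5: r + 4k = 100.009333… → ⌈·⌉ = 101
j=6: r + 5k = 122.342666… → ⌈·⌉ = 123
j=7: r + 6k = 144.676 → ⌈·⌉ = 145
j=8: r + 7k = 167.009333… → ⌈·⌉ = 168
j=9: r + 8k = 189.342666… → ⌈·⌉ = 190
j=10: r + 9k = 211.676 → ⌈·⌉ = 212
j=11: r + 10k = 234.009333… → ⌈·⌉ = 235
j=12: r + 11k = 256.342666… → ⌈·⌉ = 257
j=13: r + 12k = 278.676 → ⌈·⌉ = 279
j=14: r + 13k = 301.009333… → ⌈·⌉ = 302
j=15: r + 14k = 323.342666… → ⌈·⌉ = 324
j=16: r + 15k = 345.676 → ⌈·⌉ = 346
j=17: r + 16k = 368.009333… → ⌈·⌉ = 369
j=18: r + 17k = 390.342666… → ⌈·⌉ = 391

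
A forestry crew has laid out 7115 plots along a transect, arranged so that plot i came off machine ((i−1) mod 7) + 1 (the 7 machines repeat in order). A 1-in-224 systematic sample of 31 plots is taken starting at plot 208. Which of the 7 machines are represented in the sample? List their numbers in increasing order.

5

Consecutive selections differ by k = 224, so their machine numbers differ by 224 mod 7 = 0.
gcd(224, 7) = 7, so the sample visits 7/7 = 1 distinct residues mod 7.
Start 208 is machine 5; the machines hit are 5.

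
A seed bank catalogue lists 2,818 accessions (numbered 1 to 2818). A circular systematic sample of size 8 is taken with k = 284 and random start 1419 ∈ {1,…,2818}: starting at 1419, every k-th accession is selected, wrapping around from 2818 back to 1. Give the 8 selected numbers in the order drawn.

Selection 1: 1419
Selection 2: 1419 + 284 = 1703
Selection 3: 1703 + 284 = 1987
Selection 4: 1987 + 284 = 2271
Selection 5: 2271 + 284 = 2555
Selection 6: 2555 + 284 = 2839 → 2839 − 2818 = 21
Selection 7: 21 + 284 = 305
Selection 8: 305 + 284 = 589

1419, 1703, 1987, 2271, 2555, 21, 305, 589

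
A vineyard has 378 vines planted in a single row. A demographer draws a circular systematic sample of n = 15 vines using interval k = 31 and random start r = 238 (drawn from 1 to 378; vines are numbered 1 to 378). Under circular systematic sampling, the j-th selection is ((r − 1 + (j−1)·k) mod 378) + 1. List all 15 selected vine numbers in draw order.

238, 269, 300, 331, 362, 15, 46, 77, 108, 139, 170, 201, 232, 263, 294

Selection 1: 238
Selection 2: 238 + 31 = 269
Selection 3: 269 + 31 = 300
Selection 4: 300 + 31 = 331
Selection 5: 331 + 31 = 362
Selection 6: 362 + 31 = 393 → 393 − 378 = 15
Selection 7: 15 + 31 = 46
Selection 8: 46 + 31 = 77
Selection 9: 77 + 31 = 108
Selection 10: 108 + 31 = 139
Selection 11: 139 + 31 = 170
Selection 12: 170 + 31 = 201
Selection 13: 201 + 31 = 232
Selection 14: 232 + 31 = 263
Selection 15: 263 + 31 = 294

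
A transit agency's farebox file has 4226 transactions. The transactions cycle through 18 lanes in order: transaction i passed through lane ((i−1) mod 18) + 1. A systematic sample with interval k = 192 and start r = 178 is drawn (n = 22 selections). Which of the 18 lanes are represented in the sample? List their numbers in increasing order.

Consecutive selections differ by k = 192, so their lane numbers differ by 192 mod 18 = 12.
gcd(192, 18) = 6, so the sample visits 18/6 = 3 distinct residues mod 18.
Start 178 is lane 16; the lanes hit are 4, 10, 16.

4, 10, 16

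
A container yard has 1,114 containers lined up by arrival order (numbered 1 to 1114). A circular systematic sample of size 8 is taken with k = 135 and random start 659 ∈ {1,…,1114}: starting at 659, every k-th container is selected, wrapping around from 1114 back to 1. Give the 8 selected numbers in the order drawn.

Selection 1: 659
Selection 2: 659 + 135 = 794
Selection 3: 794 + 135 = 929
Selection 4: 929 + 135 = 1064
Selection 5: 1064 + 135 = 1199 → 1199 − 1114 = 85
Selection 6: 85 + 135 = 220
Selection 7: 220 + 135 = 355
Selection 8: 355 + 135 = 490

659, 794, 929, 1064, 85, 220, 355, 490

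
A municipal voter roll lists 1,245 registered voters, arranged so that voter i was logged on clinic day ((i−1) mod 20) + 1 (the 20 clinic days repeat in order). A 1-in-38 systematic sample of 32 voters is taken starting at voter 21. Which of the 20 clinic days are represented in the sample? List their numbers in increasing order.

Consecutive selections differ by k = 38, so their clinic day numbers differ by 38 mod 20 = 18.
gcd(38, 20) = 2, so the sample visits 20/2 = 10 distinct residues mod 20.
Start 21 is clinic day 1; the clinic days hit are 1, 3, 5, 7, 9, 11, 13, 15, 17, 19.

1, 3, 5, 7, 9, 11, 13, 15, 17, 19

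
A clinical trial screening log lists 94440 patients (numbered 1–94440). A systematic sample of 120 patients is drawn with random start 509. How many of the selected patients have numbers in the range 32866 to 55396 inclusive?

k = 94440/120 = 787
First selection ≥ 32866: 509 + ⌈(32866−509)/787⌉·787 = 509 + 42×787 = 33563
Last selection ≤ 55396: 509 + ⌊(55396−509)/787⌋·787 = 509 + 69×787 = 54812
Count = 69 − 42 + 1 = 28

28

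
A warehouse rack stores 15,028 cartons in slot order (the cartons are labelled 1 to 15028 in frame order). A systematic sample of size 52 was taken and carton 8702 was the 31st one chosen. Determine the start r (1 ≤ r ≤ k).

32

k = 15028/52 = 289
r = 8702 − (31−1)×289 = 8702 − 8670 = 32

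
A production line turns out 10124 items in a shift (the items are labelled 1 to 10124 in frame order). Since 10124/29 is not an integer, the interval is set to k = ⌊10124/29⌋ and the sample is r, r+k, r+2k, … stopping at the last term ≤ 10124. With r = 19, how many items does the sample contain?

29

k = ⌊10124/29⌋ = 349
Achieved size = ⌊(10124 − 19)/349⌋ + 1 = ⌊10105/349⌋ + 1 = 28 + 1 = 29
(last selection: 19 + 28×349 = 9791 ≤ 10124; next would be 10140 > 10124)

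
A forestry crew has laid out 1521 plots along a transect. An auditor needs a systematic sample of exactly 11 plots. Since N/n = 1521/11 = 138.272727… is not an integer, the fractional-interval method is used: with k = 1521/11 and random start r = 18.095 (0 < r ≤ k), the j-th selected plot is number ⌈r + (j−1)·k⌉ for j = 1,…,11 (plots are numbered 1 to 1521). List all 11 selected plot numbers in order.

j=1: r + 0k = 18.095 → ⌈·⌉ = 19
j=2: r + 1k = 156.367727… → ⌈·⌉ = 157
j=3: r + 2k = 294.640454… → ⌈·⌉ = 295
j=4: r + 3k = 432.913181… → ⌈·⌉ = 433
j=5: r + 4k = 571.185909… → ⌈·⌉ = 572
j=6: r + 5k = 709.458636… → ⌈·⌉ = 710
j=7: r + 6k = 847.731363… → ⌈·⌉ = 848
j=8: r + 7k = 986.004090… → ⌈·⌉ = 987
j=9: r + 8k = 1124.276818… → ⌈·⌉ = 1125
j=10: r + 9k = 1262.549545… → ⌈·⌉ = 1263
j=11: r + 10k = 1400.822272… → ⌈·⌉ = 1401

19, 157, 295, 433, 572, 710, 848, 987, 1125, 1263, 1401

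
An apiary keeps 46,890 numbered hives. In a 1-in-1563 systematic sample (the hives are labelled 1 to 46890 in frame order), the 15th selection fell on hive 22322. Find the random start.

440

k = 1563
r = 22322 − (15−1)×1563 = 22322 − 21882 = 440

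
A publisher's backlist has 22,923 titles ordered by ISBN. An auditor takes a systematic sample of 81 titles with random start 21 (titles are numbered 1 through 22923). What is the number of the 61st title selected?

k = 22923/81 = 283
61st selection = r + (61−1)·k = 21 + 60×283 = 21 + 16980 = 17001

17001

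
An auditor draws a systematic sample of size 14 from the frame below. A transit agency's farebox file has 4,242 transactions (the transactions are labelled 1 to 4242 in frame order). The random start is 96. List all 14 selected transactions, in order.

k = N/n = 4242/14 = 303
transaction 1: 96
transaction 2: 96 + 303 = 399
transaction 3: 399 + 303 = 702
transaction 4: 702 + 303 = 1005
transaction 5: 1005 + 303 = 1308
transaction 6: 1308 + 303 = 1611
transaction 7: 1611 + 303 = 1914
transaction 8: 1914 + 303 = 2217
transaction 9: 2217 + 303 = 2520
transaction 10: 2520 + 303 = 2823
transaction 11: 2823 + 303 = 3126
transaction 12: 3126 + 303 = 3429
transaction 13: 3429 + 303 = 3732
transaction 14: 3732 + 303 = 4035

96, 399, 702, 1005, 1308, 1611, 1914, 2217, 2520, 2823, 3126, 3429, 3732, 4035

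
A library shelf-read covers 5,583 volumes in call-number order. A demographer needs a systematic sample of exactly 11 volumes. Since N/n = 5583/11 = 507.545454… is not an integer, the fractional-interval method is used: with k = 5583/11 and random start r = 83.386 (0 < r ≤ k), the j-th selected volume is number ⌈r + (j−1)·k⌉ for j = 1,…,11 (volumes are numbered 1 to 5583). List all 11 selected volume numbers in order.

84, 591, 1099, 1607, 2114, 2622, 3129, 3637, 4144, 4652, 5159

j=1: r + 0k = 83.386 → ⌈·⌉ = 84
j=2: r + 1k = 590.931454… → ⌈·⌉ = 591
j=3: r + 2k = 1098.476909… → ⌈·⌉ = 1099
j=4: r + 3k = 1606.022363… → ⌈·⌉ = 1607
j=5: r + 4k = 2113.567818… → ⌈·⌉ = 2114
j=6: r + 5k = 2621.113272… → ⌈·⌉ = 2622
j=7: r + 6k = 3128.658727… → ⌈·⌉ = 3129
j=8: r + 7k = 3636.204181… → ⌈·⌉ = 3637
j=9: r + 8k = 4143.749636… → ⌈·⌉ = 4144
j=10: r + 9k = 4651.295090… → ⌈·⌉ = 4652
j=11: r + 10k = 5158.840545… → ⌈·⌉ = 5159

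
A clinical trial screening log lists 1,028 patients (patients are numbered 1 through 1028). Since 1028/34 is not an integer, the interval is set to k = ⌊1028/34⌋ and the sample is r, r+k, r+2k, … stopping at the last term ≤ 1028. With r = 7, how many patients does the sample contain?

k = ⌊1028/34⌋ = 30
Achieved size = ⌊(1028 − 7)/30⌋ + 1 = ⌊1021/30⌋ + 1 = 34 + 1 = 35
(last selection: 7 + 34×30 = 1027 ≤ 1028; next would be 1057 > 1028)

35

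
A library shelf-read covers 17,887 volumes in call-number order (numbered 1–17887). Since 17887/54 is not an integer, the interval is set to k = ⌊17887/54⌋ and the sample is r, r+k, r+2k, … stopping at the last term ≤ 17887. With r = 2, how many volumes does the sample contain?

55

k = ⌊17887/54⌋ = 331
Achieved size = ⌊(17887 − 2)/331⌋ + 1 = ⌊17885/331⌋ + 1 = 54 + 1 = 55
(last selection: 2 + 54×331 = 17876 ≤ 17887; next would be 18207 > 17887)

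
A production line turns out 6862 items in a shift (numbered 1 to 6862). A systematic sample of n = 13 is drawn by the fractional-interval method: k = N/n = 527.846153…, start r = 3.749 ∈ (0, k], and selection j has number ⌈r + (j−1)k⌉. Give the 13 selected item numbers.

4, 532, 1060, 1588, 2116, 2643, 3171, 3699, 4227, 4755, 5283, 5811, 6338

j=1: r + 0k = 3.749 → ⌈·⌉ = 4
j=2: r + 1k = 531.595153… → ⌈·⌉ = 532
j=3: r + 2k = 1059.441307… → ⌈·⌉ = 1060
j=4: r + 3k = 1587.287461… → ⌈·⌉ = 1588
j=5: r + 4k = 2115.133615… → ⌈·⌉ = 2116
j=6: r + 5k = 2642.979769… → ⌈·⌉ = 2643
j=7: r + 6k = 3170.825923… → ⌈·⌉ = 3171
j=8: r + 7k = 3698.672076… → ⌈·⌉ = 3699
j=9: r + 8k = 4226.518230… → ⌈·⌉ = 4227
j=10: r + 9k = 4754.364384… → ⌈·⌉ = 4755
j=11: r + 10k = 5282.210538… → ⌈·⌉ = 5283
j=12: r + 11k = 5810.056692… → ⌈·⌉ = 5811
j=13: r + 12k = 6337.902846… → ⌈·⌉ = 6338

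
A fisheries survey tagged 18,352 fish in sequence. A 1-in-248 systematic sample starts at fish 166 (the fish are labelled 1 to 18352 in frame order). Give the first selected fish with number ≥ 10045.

10086

k = 248
Steps past start: ⌈(10045 − 166)/248⌉ = ⌈9879/248⌉ = 40
Selected fish: 166 + 40×248 = 10086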